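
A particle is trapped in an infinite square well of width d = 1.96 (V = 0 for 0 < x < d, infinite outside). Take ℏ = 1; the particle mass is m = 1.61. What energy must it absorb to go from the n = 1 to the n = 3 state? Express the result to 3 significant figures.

E_n = n²π²ℏ²/(2md²), so ΔE = (3² − 1²) π²ℏ²/(2md²).
ΔE = 8 × π² / (2 × 1.61 × 1.96²) = 6.383.

ΔE = 6.38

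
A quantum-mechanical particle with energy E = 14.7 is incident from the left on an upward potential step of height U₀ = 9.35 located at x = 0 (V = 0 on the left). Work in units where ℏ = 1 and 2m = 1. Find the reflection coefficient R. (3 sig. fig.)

R = 0.0612

On each side the TISE gives plane waves with k = √(2m(E − V))/ℏ: k₁ = √(2·½·14.7) = 3.834, k₂ = √(2·½·5.35) = 2.313.
Matching ψ and ψ′ at x = 0 gives r = (k₁ − k₂)/(k₁ + k₂), so R = r² = 0.06123 and T = 1 − R = 0.9388.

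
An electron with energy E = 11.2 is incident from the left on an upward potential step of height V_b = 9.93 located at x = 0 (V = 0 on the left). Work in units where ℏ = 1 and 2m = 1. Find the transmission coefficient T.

T = 0.754

On each side the TISE gives plane waves with k = √(2m(E − V))/ℏ: k₁ = √(2·½·11.2) = 3.347, k₂ = √(2·½·1.27) = 1.127.
Matching ψ and ψ′ at x = 0 gives r = (k₁ − k₂)/(k₁ + k₂), so R = r² = 0.2462 and T = 1 − R = 0.7538.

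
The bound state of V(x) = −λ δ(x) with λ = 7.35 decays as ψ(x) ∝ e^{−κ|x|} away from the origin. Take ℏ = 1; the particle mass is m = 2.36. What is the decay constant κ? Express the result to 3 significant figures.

Integrating the TISE across x = 0 gives the cusp condition ψ'(0⁺) − ψ'(0⁻) = −(2mλ/ℏ²)ψ(0).
With ψ ∝ e^{−κ|x|} this yields −2κ = −2mλ/ℏ², so κ = mλ/ℏ² = 17.35.

κ = 17.3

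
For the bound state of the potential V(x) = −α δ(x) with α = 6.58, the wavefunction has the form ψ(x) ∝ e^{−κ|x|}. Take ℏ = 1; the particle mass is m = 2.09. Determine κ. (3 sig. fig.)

Integrating the TISE across x = 0 gives the cusp condition ψ'(0⁺) − ψ'(0⁻) = −(2mα/ℏ²)ψ(0).
With ψ ∝ e^{−κ|x|} this yields −2κ = −2mα/ℏ², so κ = mα/ℏ² = 13.75.

κ = 13.8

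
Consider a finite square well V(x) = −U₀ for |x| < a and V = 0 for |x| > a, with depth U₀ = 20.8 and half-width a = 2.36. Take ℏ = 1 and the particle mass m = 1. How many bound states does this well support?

The dimensionless depth is z₀ = a√(2mU₀)/ℏ = 2.36 × √(41.60) = 15.22.
The even/odd transcendental equations gain one root per π/2 in z₀, giving N = 1 + ⌊2z₀/π⌋ = 1 + ⌊9.690⌋ = 10.

N = 10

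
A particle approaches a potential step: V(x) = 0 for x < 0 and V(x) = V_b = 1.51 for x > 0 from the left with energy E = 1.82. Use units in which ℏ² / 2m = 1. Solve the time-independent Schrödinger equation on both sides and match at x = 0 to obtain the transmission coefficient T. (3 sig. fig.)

On each side the TISE gives plane waves with k = √(2m(E − V))/ℏ: k₁ = √(2·½·1.82) = 1.349, k₂ = √(2·½·0.31) = 0.5568.
Matching ψ and ψ′ at x = 0 gives r = (k₁ − k₂)/(k₁ + k₂), so R = r² = 0.1728 and T = 1 − R = 0.8272.

T = 0.827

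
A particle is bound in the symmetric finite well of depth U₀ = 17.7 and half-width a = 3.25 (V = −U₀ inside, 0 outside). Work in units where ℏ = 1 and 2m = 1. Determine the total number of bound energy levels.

N = 9

Define the well-strength parameter z₀ = (a/ℏ)√(2mU₀) = 3.25 × √(2·0.5·17.7) = 13.67.
The even/odd transcendental equations gain one root per π/2 in z₀, giving N = 1 + ⌊2z₀/π⌋ = 1 + ⌊8.705⌋ = 9.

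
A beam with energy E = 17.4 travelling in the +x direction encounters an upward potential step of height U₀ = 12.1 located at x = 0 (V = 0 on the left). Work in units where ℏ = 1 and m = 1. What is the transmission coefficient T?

T = 0.917

The wavenumbers are k₁ = √(2mE)/ℏ = 5.899 on the left and k₂ = √(2m(E − U₀))/ℏ = 3.256 on the right.
Matching ψ and ψ′ at x = 0 gives r = (k₁ − k₂)/(k₁ + k₂), so R = r² = 0.08337 and T = 1 − R = 0.9166.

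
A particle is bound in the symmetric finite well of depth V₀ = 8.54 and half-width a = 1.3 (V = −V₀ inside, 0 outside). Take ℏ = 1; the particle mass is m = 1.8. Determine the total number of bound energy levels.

The dimensionless depth is z₀ = a√(2mV₀)/ℏ = 1.3 × √(30.74) = 7.208.
A new bound state (alternating even/odd) appears each time z₀ passes a multiple of π/2, so N = ⌊2z₀/π⌋ + 1 = ⌊4.589⌋ + 1 = 5.

N = 5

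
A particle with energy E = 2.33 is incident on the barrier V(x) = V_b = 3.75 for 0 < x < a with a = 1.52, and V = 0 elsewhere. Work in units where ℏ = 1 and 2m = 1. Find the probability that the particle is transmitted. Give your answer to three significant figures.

Since E < V_b the interior solution is evanescent with decay constant κ = √(2m(V_b − E))/ℏ = 1.192.
κa = 1.811, sinh(κa) = 2.977.
Matching ψ, ψ′ at both faces gives T = [1 + V_b² sinh²(κa) / (4E(V_b − E))]⁻¹ = 1/10.42 = 0.0960.

T = 0.0960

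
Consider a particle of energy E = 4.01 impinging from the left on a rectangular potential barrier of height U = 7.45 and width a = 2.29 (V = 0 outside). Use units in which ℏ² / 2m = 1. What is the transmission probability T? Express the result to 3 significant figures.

E < U: inside the barrier ψ ∝ e^{±κx} with κ = √(2m(U − E))/ℏ = 1.855.
κa = 4.247, sinh(κa) = 34.95.
Matching ψ, ψ′ at both faces gives T = [1 + U² sinh²(κa) / (4E(U − E))]⁻¹ = 1/1230 = 0.000813.

T = 0.000813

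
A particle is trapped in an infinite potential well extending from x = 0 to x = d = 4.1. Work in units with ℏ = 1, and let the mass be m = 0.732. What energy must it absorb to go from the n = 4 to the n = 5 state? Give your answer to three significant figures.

E_n = n²π²ℏ²/(2md²), so ΔE = (5² − 4²) π²ℏ²/(2md²).
ΔE = 9 × π² / (2 × 0.732 × 4.1²) = 3.609.

ΔE = 3.61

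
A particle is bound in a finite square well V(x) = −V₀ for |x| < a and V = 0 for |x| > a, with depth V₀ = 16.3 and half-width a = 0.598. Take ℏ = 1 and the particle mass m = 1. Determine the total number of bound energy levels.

The dimensionless depth is z₀ = a√(2mV₀)/ℏ = 0.598 × √(32.60) = 3.414.
A new bound state (alternating even/odd) appears each time z₀ passes a multiple of π/2, so N = ⌊2z₀/π⌋ + 1 = ⌊2.174⌋ + 1 = 3.

N = 3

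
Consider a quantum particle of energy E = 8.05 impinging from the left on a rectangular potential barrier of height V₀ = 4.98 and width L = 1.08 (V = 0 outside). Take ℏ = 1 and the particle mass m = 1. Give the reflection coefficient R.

E > V₀: inside the barrier k₂ = √(2m(E − V₀))/ℏ = 2.478, k₂L = 2.676.
Matching at both interfaces gives T⁻¹ = 1 + V₀² sin²(k₂L) / [4E(E − V₀)] = 1.051, hence T = 0.952.
R = 1 − T = 0.0481.

R = 0.0481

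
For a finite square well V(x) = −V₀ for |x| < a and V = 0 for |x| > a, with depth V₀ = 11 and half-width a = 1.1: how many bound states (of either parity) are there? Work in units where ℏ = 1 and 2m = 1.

The dimensionless depth is z₀ = a√(2mV₀)/ℏ = 1.1 × √(11.00) = 3.648.
The even/odd transcendental equations gain one root per π/2 in z₀, giving N = 1 + ⌊2z₀/π⌋ = 1 + ⌊2.323⌋ = 3.

N = 3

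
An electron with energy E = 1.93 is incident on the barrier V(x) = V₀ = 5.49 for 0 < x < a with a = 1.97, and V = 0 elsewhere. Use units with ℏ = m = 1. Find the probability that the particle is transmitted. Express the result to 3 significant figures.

Since E < V₀ the interior solution is evanescent with decay constant κ = √(2m(V₀ − E))/ℏ = 2.668.
κa = 5.257, sinh(κa) = 95.91.
Matching ψ, ψ′ at both faces gives T = [1 + V₀² sinh²(κa) / (4E(V₀ − E))]⁻¹ = 1/10090 = 0.0000991.

T = 0.0000991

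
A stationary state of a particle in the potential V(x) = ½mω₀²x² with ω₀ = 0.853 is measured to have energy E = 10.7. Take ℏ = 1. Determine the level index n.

Invert E_n = (n + ½)ℏω₀: n = E/ℏω₀ − ½ = 12.044, so n = 12.

n = 12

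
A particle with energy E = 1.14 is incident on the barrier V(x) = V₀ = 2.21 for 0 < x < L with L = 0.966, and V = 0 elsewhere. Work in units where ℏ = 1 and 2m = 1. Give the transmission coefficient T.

Since E < V₀ the interior solution is evanescent with decay constant κ = √(2m(V₀ − E))/ℏ = 1.034.
κL = 0.9992, sinh(κL) = 1.174.
The exact tunnelling result is T⁻¹ = 1 + V₀² sinh²(κL) / [4E(V₀ − E)] = 2.380, so T = 0.420.

T = 0.420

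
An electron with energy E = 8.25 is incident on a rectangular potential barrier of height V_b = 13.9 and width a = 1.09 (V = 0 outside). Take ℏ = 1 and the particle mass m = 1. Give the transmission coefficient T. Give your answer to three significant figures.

T = 0.00253

E < V_b: inside the barrier ψ ∝ e^{±κx} with κ = √(2m(V_b − E))/ℏ = 3.362.
κa = 3.664, sinh(κa) = 19.50.
The exact tunnelling result is T⁻¹ = 1 + V_b² sinh²(κa) / [4E(V_b − E)] = 394.9, so T = 0.00253.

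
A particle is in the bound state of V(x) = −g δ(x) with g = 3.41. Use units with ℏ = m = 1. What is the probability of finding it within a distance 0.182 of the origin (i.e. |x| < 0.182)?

The normalised bound state is ψ = √κ e^{−κ|x|} with κ = mg/ℏ² = 3.410.
P(|x| < d) = ∫_{−d}^{d} κ e^{−2κ|x|} dx = 1 − e^{−2κd} = 1 − e^{−1.241} = 0.7110.

P = 0.711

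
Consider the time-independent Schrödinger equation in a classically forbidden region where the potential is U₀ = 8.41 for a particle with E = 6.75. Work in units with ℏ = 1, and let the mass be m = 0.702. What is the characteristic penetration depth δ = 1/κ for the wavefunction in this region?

δ = 0.655

Since E < U₀ the TISE in this region is ψ'' = κ²ψ with κ = √(2m(U₀ − E))/ℏ.
κ = √(2 × 0.702 × 1.66) = 1.527. The penetration depth is δ = 1/κ = 0.655.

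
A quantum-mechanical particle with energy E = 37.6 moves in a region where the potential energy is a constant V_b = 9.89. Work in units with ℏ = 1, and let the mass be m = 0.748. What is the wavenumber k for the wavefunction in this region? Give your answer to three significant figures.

k = 6.44

With E > V_b the solution is oscillatory, ψ ∝ e^{±ikx} with k = √(2m(E − V_b))/ℏ.
k = √(2 × 0.748 × 27.71) = 6.438.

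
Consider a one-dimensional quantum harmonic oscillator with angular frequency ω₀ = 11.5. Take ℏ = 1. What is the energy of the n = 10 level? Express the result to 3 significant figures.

E = 121

Using E_n = (n + ½)ℏω₀: E_10 = 10.5 × 11.5 = 120.8.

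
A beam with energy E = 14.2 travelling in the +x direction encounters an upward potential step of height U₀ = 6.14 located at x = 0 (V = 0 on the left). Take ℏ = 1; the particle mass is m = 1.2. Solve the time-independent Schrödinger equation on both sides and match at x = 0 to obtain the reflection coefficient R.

On each side the TISE gives plane waves with k = √(2m(E − V))/ℏ: k₁ = √(2·1.2·14.2) = 5.838, k₂ = √(2·1.2·8.06) = 4.398.
Continuity of ψ and ψ′ at the step yields the reflection amplitude r = (k₁ − k₂)/(k₁ + k₂) = 0.1406; thus R = |r|² = 0.01978, T = 0.9802.

R = 0.0198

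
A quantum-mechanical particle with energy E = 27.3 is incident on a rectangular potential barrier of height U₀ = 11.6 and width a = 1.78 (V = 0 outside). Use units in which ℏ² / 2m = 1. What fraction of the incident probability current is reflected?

R = 0.0366

Above the barrier the interior wavenumber is k₂ = √(2m(E − U₀))/ℏ = 3.962, giving phase k₂a = 7.053.
T = [1 + U₀² sin²(k₂a) / (4E(E − U₀))]⁻¹ = 1/1.038 = 0.963.
R = 1 − T = 0.0366.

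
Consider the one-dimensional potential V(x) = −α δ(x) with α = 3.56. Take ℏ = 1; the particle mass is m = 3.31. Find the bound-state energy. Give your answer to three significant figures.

The bound state is ψ(x) = √κ e^{−κ|x|}. The derivative jump ψ'(0⁺) − ψ'(0⁻) = −(2mα/ℏ²)ψ(0) fixes κ = mα/ℏ² = 11.78.
Then E = −ℏ²κ²/(2m) = −mα²/(2ℏ²) = -20.97.

E = -21.0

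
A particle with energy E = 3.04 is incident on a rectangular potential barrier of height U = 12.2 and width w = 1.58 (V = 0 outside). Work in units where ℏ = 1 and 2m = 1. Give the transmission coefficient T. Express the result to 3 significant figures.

Since E < U the interior solution is evanescent with decay constant κ = √(2m(U − E))/ℏ = 3.027.
κw = 4.782, sinh(κw) = 59.66.
The exact tunnelling result is T⁻¹ = 1 + U² sinh²(κw) / [4E(U − E)] = 4758, so T = 0.000210.

T = 0.000210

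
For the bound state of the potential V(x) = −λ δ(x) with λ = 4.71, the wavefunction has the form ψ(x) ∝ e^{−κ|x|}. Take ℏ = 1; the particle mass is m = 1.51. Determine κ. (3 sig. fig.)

κ = 7.11

Integrate −(ℏ²/2m)ψ'' − λδ(x)ψ = Eψ from −ε to +ε: the ψ'' term gives ψ'(0⁺) − ψ'(0⁻) and the δ term gives −(2mλ/ℏ²)ψ(0).
With ψ ∝ e^{−κ|x|} this yields −2κ = −2mλ/ℏ², so κ = mλ/ℏ² = 7.112.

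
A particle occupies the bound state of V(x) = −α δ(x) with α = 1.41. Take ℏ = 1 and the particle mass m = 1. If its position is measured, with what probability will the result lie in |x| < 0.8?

The normalised bound state is ψ = √κ e^{−κ|x|} with κ = mα/ℏ² = 1.410.
P(|x| < d) = ∫_{−d}^{d} κ e^{−2κ|x|} dx = 1 − e^{−2κd} = 1 − e^{−2.256} = 0.8952.

P = 0.895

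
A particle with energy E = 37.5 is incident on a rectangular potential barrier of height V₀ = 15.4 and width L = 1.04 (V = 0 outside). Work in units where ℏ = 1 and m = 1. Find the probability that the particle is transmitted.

T = 0.976

E > V₀: inside the barrier k₂ = √(2m(E − V₀))/ℏ = 6.648, k₂L = 6.914.
T = [1 + V₀² sin²(k₂L) / (4E(E − V₀))]⁻¹ = 1/1.025 = 0.976.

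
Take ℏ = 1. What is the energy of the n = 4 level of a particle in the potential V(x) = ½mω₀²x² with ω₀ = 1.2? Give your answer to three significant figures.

Using E_n = (n + ½)ℏω₀: E_4 = 4.5 × 1.2 = 5.400.

E = 5.40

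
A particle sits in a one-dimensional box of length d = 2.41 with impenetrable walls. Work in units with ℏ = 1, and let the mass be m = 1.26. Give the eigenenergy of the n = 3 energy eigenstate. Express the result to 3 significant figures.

Requiring ψ(0) = ψ(d) = 0 quantises k = nπ/d, hence E_n = ℏ²k²/2m = n²π²ℏ²/(2md²).
E_3 = 3² × π² / (2 × 1.26 × 2.41²) = 6.069.

E = 6.07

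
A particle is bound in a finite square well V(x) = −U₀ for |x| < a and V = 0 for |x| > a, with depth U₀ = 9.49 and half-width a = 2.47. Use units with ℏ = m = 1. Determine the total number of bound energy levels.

Define the well-strength parameter z₀ = (a/ℏ)√(2mU₀) = 2.47 × √(2·1·9.49) = 10.76.
The even/odd transcendental equations gain one root per π/2 in z₀, giving N = 1 + ⌊2z₀/π⌋ = 1 + ⌊6.851⌋ = 7.

N = 7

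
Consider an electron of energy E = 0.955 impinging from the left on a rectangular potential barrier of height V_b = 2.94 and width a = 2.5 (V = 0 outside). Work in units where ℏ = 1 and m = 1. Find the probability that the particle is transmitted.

Since E < V_b the interior solution is evanescent with decay constant κ = √(2m(V_b − E))/ℏ = 1.992.
κa = 4.981, sinh(κa) = 72.82.
Matching ψ, ψ′ at both faces gives T = [1 + V_b² sinh²(κa) / (4E(V_b − E))]⁻¹ = 1/6046 = 0.000165.

T = 0.000165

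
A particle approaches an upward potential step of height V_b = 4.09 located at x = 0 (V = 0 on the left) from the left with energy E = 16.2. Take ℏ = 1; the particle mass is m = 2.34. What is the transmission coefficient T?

On each side the TISE gives plane waves with k = √(2m(E − V))/ℏ: k₁ = √(2·2.34·16.2) = 8.707, k₂ = √(2·2.34·12.11) = 7.528.
Continuity of ψ and ψ′ at the step yields the reflection amplitude r = (k₁ − k₂)/(k₁ + k₂) = 0.07262; thus R = |r|² = 0.005273, T = 0.9947.

T = 0.995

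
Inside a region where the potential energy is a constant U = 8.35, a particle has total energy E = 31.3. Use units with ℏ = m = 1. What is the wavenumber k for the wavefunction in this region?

With E > U the solution is oscillatory, ψ ∝ e^{±ikx} with k = √(2m(E − U))/ℏ.
k = √(2 × 1 × 22.95) = 6.775.

k = 6.77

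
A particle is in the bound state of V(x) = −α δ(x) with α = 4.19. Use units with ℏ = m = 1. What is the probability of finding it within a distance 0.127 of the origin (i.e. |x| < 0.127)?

P = 0.655

The normalised bound state is ψ = √κ e^{−κ|x|} with κ = mα/ℏ² = 4.190.
P(|x| < d) = ∫_{−d}^{d} κ e^{−2κ|x|} dx = 1 − e^{−2κd} = 1 − e^{−1.064} = 0.6550.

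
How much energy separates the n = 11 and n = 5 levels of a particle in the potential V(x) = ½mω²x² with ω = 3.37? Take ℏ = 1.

ΔE = 20.2

E_n = ℏω(n + ½), so ΔE = (11 − 5) ℏω = 6 × 3.37 = 20.22.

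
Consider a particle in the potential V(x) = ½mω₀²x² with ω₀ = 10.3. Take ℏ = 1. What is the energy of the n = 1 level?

Using E_n = (n + ½)ℏω₀: E_1 = 1.5 × 10.3 = 15.45.

E = 15.5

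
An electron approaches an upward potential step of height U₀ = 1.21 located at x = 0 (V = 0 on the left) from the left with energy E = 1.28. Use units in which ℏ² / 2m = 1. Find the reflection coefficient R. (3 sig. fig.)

R = 0.386

On each side the TISE gives plane waves with k = √(2m(E − V))/ℏ: k₁ = √(2·½·1.28) = 1.131, k₂ = √(2·½·0.07) = 0.2646.
Continuity of ψ and ψ′ at the step yields the reflection amplitude r = (k₁ − k₂)/(k₁ + k₂) = 0.6209; thus R = |r|² = 0.3856, T = 0.6144.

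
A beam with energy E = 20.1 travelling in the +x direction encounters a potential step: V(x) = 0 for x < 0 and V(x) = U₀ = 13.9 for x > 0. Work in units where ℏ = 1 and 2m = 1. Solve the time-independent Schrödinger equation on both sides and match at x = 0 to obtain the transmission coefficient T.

The wavenumbers are k₁ = √(2mE)/ℏ = 4.483 on the left and k₂ = √(2m(E − U₀))/ℏ = 2.490 on the right.
Matching ψ and ψ′ at x = 0 gives r = (k₁ − k₂)/(k₁ + k₂), so R = r² = 0.08171 and T = 1 − R = 0.9183.

T = 0.918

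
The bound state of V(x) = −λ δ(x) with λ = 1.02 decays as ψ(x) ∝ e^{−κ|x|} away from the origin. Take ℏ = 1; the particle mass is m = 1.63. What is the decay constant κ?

Integrating the TISE across x = 0 gives the cusp condition ψ'(0⁺) − ψ'(0⁻) = −(2mλ/ℏ²)ψ(0).
With ψ ∝ e^{−κ|x|} this yields −2κ = −2mλ/ℏ², so κ = mλ/ℏ² = 1.663.

κ = 1.66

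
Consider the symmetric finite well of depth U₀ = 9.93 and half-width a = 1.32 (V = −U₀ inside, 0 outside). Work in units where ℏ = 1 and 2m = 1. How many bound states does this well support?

N = 3

Define the well-strength parameter z₀ = (a/ℏ)√(2mU₀) = 1.32 × √(2·0.5·9.93) = 4.160.
A new bound state (alternating even/odd) appears each time z₀ passes a multiple of π/2, so N = ⌊2z₀/π⌋ + 1 = ⌊2.648⌋ + 1 = 3.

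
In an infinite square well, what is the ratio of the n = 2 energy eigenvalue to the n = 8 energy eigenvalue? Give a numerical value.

0.0625

Since E_n ∝ n², the ratio is (2/8)² = 0.0625.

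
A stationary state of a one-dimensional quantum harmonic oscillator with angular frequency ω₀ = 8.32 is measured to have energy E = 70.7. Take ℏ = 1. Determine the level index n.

E_n = ℏω₀(n + ½) ⇒ n = E/(ℏω₀) − ½ = 70.7/8.32 − 0.5 = 7.998 → n = 8.

n = 8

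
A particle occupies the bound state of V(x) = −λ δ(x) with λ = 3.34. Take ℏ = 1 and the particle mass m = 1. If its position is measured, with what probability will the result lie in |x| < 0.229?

P = 0.783

The normalised bound state is ψ = √κ e^{−κ|x|} with κ = mλ/ℏ² = 3.340.
P(|x| < d) = ∫_{−d}^{d} κ e^{−2κ|x|} dx = 1 − e^{−2κd} = 1 − e^{−1.530} = 0.7834.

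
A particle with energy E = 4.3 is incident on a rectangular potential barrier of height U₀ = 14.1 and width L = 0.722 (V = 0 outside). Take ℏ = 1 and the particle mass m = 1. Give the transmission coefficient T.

T = 0.00566

E < U₀: inside the barrier ψ ∝ e^{±κx} with κ = √(2m(U₀ − E))/ℏ = 4.427.
κL = 3.196, sinh(κL) = 12.20.
Matching ψ, ψ′ at both faces gives T = [1 + U₀² sinh²(κL) / (4E(U₀ − E))]⁻¹ = 1/176.6 = 0.00566.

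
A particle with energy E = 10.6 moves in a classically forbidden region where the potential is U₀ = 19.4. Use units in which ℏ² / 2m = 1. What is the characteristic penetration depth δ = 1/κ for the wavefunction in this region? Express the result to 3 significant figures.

Since E < U₀ the TISE in this region is ψ'' = κ²ψ with κ = √(2m(U₀ − E))/ℏ.
κ = √(2 × 0.5 × 8.8) = 2.966. The penetration depth is δ = 1/κ = 0.337.

δ = 0.337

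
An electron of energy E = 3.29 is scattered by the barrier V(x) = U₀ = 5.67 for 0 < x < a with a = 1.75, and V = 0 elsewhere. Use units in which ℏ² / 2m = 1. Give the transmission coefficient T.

E < U₀: inside the barrier ψ ∝ e^{±κx} with κ = √(2m(U₀ − E))/ℏ = 1.543.
κa = 2.700, sinh(κa) = 7.405.
Matching ψ, ψ′ at both faces gives T = [1 + U₀² sinh²(κa) / (4E(U₀ − E))]⁻¹ = 1/57.28 = 0.0175.

T = 0.0175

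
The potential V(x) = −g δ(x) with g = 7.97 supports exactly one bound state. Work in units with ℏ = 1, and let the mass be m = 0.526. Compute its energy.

The bound state is ψ(x) = √κ e^{−κ|x|}. The derivative jump ψ'(0⁺) − ψ'(0⁻) = −(2mg/ℏ²)ψ(0) fixes κ = mg/ℏ² = 4.192.
Then E = −ℏ²κ²/(2m) = −mg²/(2ℏ²) = -16.71.

E = -16.7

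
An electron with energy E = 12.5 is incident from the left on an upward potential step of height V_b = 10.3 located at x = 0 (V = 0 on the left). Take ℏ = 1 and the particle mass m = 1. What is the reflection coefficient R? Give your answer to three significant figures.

On each side the TISE gives plane waves with k = √(2m(E − V))/ℏ: k₁ = √(2·1·12.5) = 5.000, k₂ = √(2·1·2.2) = 2.098.
Continuity of ψ and ψ′ at the step yields the reflection amplitude r = (k₁ − k₂)/(k₁ + k₂) = 0.4089; thus R = |r|² = 0.1672, T = 0.8328.

R = 0.167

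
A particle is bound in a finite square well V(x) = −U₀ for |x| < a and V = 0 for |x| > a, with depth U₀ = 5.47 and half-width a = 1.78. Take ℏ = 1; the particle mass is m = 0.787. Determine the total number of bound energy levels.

N = 4

The dimensionless depth is z₀ = a√(2mU₀)/ℏ = 1.78 × √(8.610) = 5.223.
A new bound state (alternating even/odd) appears each time z₀ passes a multiple of π/2, so N = ⌊2z₀/π⌋ + 1 = ⌊3.325⌋ + 1 = 4.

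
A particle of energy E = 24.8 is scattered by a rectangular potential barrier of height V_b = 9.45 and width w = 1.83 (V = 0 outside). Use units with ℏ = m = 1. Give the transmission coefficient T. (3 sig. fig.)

T = 0.975

Above the barrier the interior wavenumber is k₂ = √(2m(E − V_b))/ℏ = 5.541, giving phase k₂w = 10.14.
Matching at both interfaces gives T⁻¹ = 1 + V_b² sin²(k₂w) / [4E(E − V_b)] = 1.025, hence T = 0.975.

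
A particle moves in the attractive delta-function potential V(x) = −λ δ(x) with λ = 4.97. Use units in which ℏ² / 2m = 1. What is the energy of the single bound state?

For x ≠ 0 the bound state is ψ ∝ e^{−κ|x|}; integrating the TISE across the delta gives the cusp condition 2κ = 2mλ/ℏ², so κ = 2.485.
Then E = −ℏ²κ²/(2m) = −mλ²/(2ℏ²) = -6.175.

E = -6.18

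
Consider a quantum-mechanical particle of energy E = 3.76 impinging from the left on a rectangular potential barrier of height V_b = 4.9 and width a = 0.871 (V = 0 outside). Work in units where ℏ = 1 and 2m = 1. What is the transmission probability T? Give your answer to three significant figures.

T = 0.384

Since E < V_b the interior solution is evanescent with decay constant κ = √(2m(V_b − E))/ℏ = 1.068.
κa = 0.9300, sinh(κa) = 1.070.
The exact tunnelling result is T⁻¹ = 1 + V_b² sinh²(κa) / [4E(V_b − E)] = 2.603, so T = 0.384.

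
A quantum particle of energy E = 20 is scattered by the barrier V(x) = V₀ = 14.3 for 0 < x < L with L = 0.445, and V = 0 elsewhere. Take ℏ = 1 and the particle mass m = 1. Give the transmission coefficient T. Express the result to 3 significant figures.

T = 0.691

E > V₀: inside the barrier k₂ = √(2m(E − V₀))/ℏ = 3.376, k₂L = 1.502.
Matching at both interfaces gives T⁻¹ = 1 + V₀² sin²(k₂L) / [4E(E − V₀)] = 1.446, hence T = 0.691.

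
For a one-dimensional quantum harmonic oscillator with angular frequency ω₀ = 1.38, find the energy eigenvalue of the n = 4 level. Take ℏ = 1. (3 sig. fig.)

The oscillator eigenvalues are E_n = ℏω₀(n + ½), so E_4 = 1.38 × 4.5 = 6.210.

E = 6.21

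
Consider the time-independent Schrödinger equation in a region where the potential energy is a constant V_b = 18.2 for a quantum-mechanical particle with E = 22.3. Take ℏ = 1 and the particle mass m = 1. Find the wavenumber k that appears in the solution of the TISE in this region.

With E > V_b the solution is oscillatory, ψ ∝ e^{±ikx} with k = √(2m(E − V_b))/ℏ.
k = √(2 × 1 × 4.1) = 2.864.

k = 2.86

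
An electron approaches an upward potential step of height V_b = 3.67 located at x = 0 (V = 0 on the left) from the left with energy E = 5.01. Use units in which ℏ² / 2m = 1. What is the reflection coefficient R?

R = 0.101

On each side the TISE gives plane waves with k = √(2m(E − V))/ℏ: k₁ = √(2·½·5.01) = 2.238, k₂ = √(2·½·1.34) = 1.158.
Matching ψ and ψ′ at x = 0 gives r = (k₁ − k₂)/(k₁ + k₂), so R = r² = 0.1013 and T = 1 − R = 0.8987.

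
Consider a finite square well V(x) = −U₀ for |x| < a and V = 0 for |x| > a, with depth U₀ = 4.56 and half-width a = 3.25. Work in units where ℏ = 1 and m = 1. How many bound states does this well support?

The dimensionless depth is z₀ = a√(2mU₀)/ℏ = 3.25 × √(9.120) = 9.815.
A new bound state (alternating even/odd) appears each time z₀ passes a multiple of π/2, so N = ⌊2z₀/π⌋ + 1 = ⌊6.248⌋ + 1 = 7.

N = 7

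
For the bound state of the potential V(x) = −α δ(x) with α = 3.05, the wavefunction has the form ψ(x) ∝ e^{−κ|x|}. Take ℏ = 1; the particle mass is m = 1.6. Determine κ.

κ = 4.88

Integrate −(ℏ²/2m)ψ'' − αδ(x)ψ = Eψ from −ε to +ε: the ψ'' term gives ψ'(0⁺) − ψ'(0⁻) and the δ term gives −(2mα/ℏ²)ψ(0).
With ψ ∝ e^{−κ|x|} this yields −2κ = −2mα/ℏ², so κ = mα/ℏ² = 4.880.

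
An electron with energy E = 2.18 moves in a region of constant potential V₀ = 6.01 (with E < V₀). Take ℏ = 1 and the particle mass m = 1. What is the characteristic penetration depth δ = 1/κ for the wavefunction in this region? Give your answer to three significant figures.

δ = 0.361

Since E < V₀ the TISE in this region is ψ'' = κ²ψ with κ = √(2m(V₀ − E))/ℏ.
κ = √(2 × 1 × 3.83) = 2.768. The penetration depth is δ = 1/κ = 0.361.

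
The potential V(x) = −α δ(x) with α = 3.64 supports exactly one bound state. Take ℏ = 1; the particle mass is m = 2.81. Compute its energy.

The bound state is ψ(x) = √κ e^{−κ|x|}. The derivative jump ψ'(0⁺) − ψ'(0⁻) = −(2mα/ℏ²)ψ(0) fixes κ = mα/ℏ² = 10.23.
Then E = −ℏ²κ²/(2m) = −mα²/(2ℏ²) = -18.62.

E = -18.6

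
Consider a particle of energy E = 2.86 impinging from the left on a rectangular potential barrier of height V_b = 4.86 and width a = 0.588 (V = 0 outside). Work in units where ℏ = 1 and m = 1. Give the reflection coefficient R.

Since E < V_b the interior solution is evanescent with decay constant κ = √(2m(V_b − E))/ℏ = 2.000.
κa = 1.176, sinh(κa) = 1.466.
The exact tunnelling result is T⁻¹ = 1 + V_b² sinh²(κa) / [4E(V_b − E)] = 3.220, so T = 0.311.
R = 1 − T = 0.689.

R = 0.689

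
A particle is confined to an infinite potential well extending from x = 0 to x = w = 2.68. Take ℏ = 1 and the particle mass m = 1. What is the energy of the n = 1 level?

The infinite-well eigenfunctions ψ_n = √(2/w) sin(nπx/w) vanish at both walls, giving E_n = n²π²ℏ²/(2mw²).
E_1 = 1² × π² / (2 × 1 × 2.68²) = 0.6871.

E = 0.687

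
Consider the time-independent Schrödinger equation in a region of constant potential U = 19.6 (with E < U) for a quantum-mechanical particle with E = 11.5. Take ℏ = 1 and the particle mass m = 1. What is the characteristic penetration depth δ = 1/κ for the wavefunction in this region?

Since E < U the TISE in this region is ψ'' = κ²ψ with κ = √(2m(U − E))/ℏ.
κ = √(2 × 1 × 8.1) = 4.025. The penetration depth is δ = 1/κ = 0.248.

δ = 0.248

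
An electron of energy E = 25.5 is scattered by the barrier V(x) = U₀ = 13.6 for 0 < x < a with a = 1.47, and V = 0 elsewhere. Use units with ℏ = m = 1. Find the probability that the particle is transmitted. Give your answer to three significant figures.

T = 0.916

E > U₀: inside the barrier k₂ = √(2m(E − U₀))/ℏ = 4.879, k₂a = 7.171.
T = [1 + U₀² sin²(k₂a) / (4E(E − U₀))]⁻¹ = 1/1.092 = 0.916.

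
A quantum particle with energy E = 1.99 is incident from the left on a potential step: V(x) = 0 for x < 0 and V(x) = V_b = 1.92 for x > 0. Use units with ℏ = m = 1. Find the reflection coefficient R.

R = 0.468

On each side the TISE gives plane waves with k = √(2m(E − V))/ℏ: k₁ = √(2·1·1.99) = 1.995, k₂ = √(2·1·0.07) = 0.3742.
Matching ψ and ψ′ at x = 0 gives r = (k₁ − k₂)/(k₁ + k₂), so R = r² = 0.4680 and T = 1 − R = 0.5320.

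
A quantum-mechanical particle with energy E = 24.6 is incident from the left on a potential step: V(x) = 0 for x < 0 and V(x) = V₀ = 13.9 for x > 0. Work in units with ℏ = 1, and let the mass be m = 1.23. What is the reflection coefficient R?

R = 0.0421

On each side the TISE gives plane waves with k = √(2m(E − V))/ℏ: k₁ = √(2·1.23·24.6) = 7.779, k₂ = √(2·1.23·10.7) = 5.130.
Matching ψ and ψ′ at x = 0 gives r = (k₁ − k₂)/(k₁ + k₂), so R = r² = 0.04210 and T = 1 − R = 0.9579.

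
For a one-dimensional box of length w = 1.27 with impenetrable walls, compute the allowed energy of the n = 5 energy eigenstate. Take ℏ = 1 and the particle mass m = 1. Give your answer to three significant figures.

The infinite-well eigenfunctions ψ_n = √(2/w) sin(nπx/w) vanish at both walls, giving E_n = n²π²ℏ²/(2mw²).
E_5 = 5² × π² / (2 × 1 × 1.27²) = 76.49.

E = 76.5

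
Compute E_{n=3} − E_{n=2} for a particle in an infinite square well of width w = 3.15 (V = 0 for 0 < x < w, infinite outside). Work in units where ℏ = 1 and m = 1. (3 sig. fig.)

ΔE = 2.49

E_n = n²π²ℏ²/(2mw²), so ΔE = (3² − 2²) π²ℏ²/(2mw²).
ΔE = 5 × π² / (2 × 1 × 3.15²) = 2.487.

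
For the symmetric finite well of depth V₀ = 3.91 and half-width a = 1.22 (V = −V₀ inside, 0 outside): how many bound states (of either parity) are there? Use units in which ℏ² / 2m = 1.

N = 2

The dimensionless depth is z₀ = a√(2mV₀)/ℏ = 1.22 × √(3.910) = 2.412.
The even/odd transcendental equations gain one root per π/2 in z₀, giving N = 1 + ⌊2z₀/π⌋ = 1 + ⌊1.536⌋ = 2.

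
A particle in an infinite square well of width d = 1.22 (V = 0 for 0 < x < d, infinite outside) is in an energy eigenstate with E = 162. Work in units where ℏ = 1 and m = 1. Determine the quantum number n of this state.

n = 7

From E_n = n²π²ℏ²/(2md²) invert to n = √(2md²E)/(πℏ).
n = (1.22/π) × √(2 × 1 × 162) = 6.990 → n = 7.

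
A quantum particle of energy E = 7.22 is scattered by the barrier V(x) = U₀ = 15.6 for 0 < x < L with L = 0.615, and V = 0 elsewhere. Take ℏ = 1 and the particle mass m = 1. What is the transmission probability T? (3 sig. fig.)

Since E < U₀ the interior solution is evanescent with decay constant κ = √(2m(U₀ − E))/ℏ = 4.094.
κL = 2.518, sinh(κL) = 6.160.
The exact tunnelling result is T⁻¹ = 1 + U₀² sinh²(κL) / [4E(U₀ − E)] = 39.16, so T = 0.0255.

T = 0.0255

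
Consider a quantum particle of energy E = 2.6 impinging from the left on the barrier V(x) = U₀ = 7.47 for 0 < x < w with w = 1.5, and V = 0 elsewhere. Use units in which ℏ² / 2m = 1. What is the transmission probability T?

Since E < U₀ the interior solution is evanescent with decay constant κ = √(2m(U₀ − E))/ℏ = 2.207.
κw = 3.310, sinh(κw) = 13.68.
The exact tunnelling result is T⁻¹ = 1 + U₀² sinh²(κw) / [4E(U₀ − E)] = 207.1, so T = 0.00483.

T = 0.00483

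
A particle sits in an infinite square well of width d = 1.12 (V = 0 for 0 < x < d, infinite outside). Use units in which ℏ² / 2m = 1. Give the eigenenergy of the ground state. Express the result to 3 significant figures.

Requiring ψ(0) = ψ(d) = 0 quantises k = nπ/d, hence E_n = ℏ²k²/2m = n²π²ℏ²/(2md²).
E_1 = 1² × π² / (2 × 0.5 × 1.12²) = 7.868.

E = 7.87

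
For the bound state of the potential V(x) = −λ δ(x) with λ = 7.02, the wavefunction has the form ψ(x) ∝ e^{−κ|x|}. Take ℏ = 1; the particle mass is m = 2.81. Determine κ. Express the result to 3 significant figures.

κ = 19.7

Integrating the TISE across x = 0 gives the cusp condition ψ'(0⁺) − ψ'(0⁻) = −(2mλ/ℏ²)ψ(0).
With ψ ∝ e^{−κ|x|} this yields −2κ = −2mλ/ℏ², so κ = mλ/ℏ² = 19.73.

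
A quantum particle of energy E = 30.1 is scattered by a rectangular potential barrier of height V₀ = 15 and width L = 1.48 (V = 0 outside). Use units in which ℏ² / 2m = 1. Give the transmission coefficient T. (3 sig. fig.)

T = 0.969

Above the barrier the interior wavenumber is k₂ = √(2m(E − V₀))/ℏ = 3.886, giving phase k₂L = 5.751.
T = [1 + V₀² sin²(k₂L) / (4E(E − V₀))]⁻¹ = 1/1.032 = 0.969.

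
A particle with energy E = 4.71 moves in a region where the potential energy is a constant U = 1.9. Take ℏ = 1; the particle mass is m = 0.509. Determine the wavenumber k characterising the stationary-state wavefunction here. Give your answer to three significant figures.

k = 1.69

With E > U the solution is oscillatory, ψ ∝ e^{±ikx} with k = √(2m(E − U))/ℏ.
k = √(2 × 0.509 × 2.81) = 1.691.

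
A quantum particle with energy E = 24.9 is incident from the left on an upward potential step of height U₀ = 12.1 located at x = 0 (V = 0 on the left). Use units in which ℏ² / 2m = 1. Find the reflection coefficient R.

The wavenumbers are k₁ = √(2mE)/ℏ = 4.990 on the left and k₂ = √(2m(E − U₀))/ℏ = 3.578 on the right.
Continuity of ψ and ψ′ at the step yields the reflection amplitude r = (k₁ − k₂)/(k₁ + k₂) = 0.1648; thus R = |r|² = 0.02717, T = 0.9728.

R = 0.0272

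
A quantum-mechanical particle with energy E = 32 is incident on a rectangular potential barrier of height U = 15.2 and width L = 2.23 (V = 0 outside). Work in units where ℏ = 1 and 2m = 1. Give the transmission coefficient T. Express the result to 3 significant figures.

T = 0.992

E > U: inside the barrier k₂ = √(2m(E − U))/ℏ = 4.099, k₂L = 9.140.
T = [1 + U² sin²(k₂L) / (4E(E − U))]⁻¹ = 1/1.008 = 0.992.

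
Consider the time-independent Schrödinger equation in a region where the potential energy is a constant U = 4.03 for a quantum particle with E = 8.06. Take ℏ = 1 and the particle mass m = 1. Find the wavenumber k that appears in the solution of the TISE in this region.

k = 2.84

With E > U the solution is oscillatory, ψ ∝ e^{±ikx} with k = √(2m(E − U))/ℏ.
k = √(2 × 1 × 4.03) = 2.839.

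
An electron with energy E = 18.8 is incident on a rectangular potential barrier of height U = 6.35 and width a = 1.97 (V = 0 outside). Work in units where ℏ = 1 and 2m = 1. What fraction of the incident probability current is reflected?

E > U: inside the barrier k₂ = √(2m(E − U))/ℏ = 3.528, k₂a = 6.951.
T = [1 + U² sin²(k₂a) / (4E(E − U))]⁻¹ = 1/1.017 = 0.984.
R = 1 − T = 0.0163.

R = 0.0163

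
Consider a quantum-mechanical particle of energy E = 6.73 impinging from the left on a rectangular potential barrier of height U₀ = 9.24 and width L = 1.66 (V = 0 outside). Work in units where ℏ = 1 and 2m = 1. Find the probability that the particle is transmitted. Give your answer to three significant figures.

T = 0.0163

E < U₀: inside the barrier ψ ∝ e^{±κx} with κ = √(2m(U₀ − E))/ℏ = 1.584.
κL = 2.630, sinh(κL) = 6.900.
The exact tunnelling result is T⁻¹ = 1 + U₀² sinh²(κL) / [4E(U₀ − E)] = 61.16, so T = 0.0163.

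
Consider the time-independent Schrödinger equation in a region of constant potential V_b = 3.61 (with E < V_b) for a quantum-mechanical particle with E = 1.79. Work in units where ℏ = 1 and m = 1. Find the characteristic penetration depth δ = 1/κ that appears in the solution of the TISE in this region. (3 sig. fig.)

Since E < V_b the TISE in this region is ψ'' = κ²ψ with κ = √(2m(V_b − E))/ℏ.
κ = √(2 × 1 × 1.82) = 1.908. The penetration depth is δ = 1/κ = 0.524.

δ = 0.524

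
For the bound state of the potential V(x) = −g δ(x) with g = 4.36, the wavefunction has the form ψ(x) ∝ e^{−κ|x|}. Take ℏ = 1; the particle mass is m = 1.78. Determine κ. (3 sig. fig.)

κ = 7.76

Integrate −(ℏ²/2m)ψ'' − gδ(x)ψ = Eψ from −ε to +ε: the ψ'' term gives ψ'(0⁺) − ψ'(0⁻) and the δ term gives −(2mg/ℏ²)ψ(0).
With ψ ∝ e^{−κ|x|} this yields −2κ = −2mg/ℏ², so κ = mg/ℏ² = 7.761.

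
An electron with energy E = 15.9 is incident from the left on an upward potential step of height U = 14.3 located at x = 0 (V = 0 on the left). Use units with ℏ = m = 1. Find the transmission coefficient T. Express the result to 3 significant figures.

On each side the TISE gives plane waves with k = √(2m(E − V))/ℏ: k₁ = √(2·1·15.9) = 5.639, k₂ = √(2·1·1.6) = 1.789.
Continuity of ψ and ψ′ at the step yields the reflection amplitude r = (k₁ − k₂)/(k₁ + k₂) = 0.5183; thus R = |r|² = 0.2687, T = 0.7313.

T = 0.731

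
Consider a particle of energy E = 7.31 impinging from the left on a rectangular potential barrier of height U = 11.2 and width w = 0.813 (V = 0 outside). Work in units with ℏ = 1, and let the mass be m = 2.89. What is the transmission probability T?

E < U: inside the barrier ψ ∝ e^{±κx} with κ = √(2m(U − E))/ℏ = 4.742.
κw = 3.855, sinh(κw) = 23.60.
The exact tunnelling result is T⁻¹ = 1 + U² sinh²(κw) / [4E(U − E)] = 615.5, so T = 0.00162.

T = 0.00162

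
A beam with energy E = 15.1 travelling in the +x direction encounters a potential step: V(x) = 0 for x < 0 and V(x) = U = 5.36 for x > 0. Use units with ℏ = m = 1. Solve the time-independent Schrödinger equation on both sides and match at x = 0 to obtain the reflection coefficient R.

The wavenumbers are k₁ = √(2mE)/ℏ = 5.495 on the left and k₂ = √(2m(E − U))/ℏ = 4.414 on the right.
Matching ψ and ψ′ at x = 0 gives r = (k₁ − k₂)/(k₁ + k₂), so R = r² = 0.01192 and T = 1 − R = 0.9881.

R = 0.0119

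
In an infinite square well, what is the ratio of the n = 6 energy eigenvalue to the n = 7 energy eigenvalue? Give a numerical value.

0.734694

E_n = n²π²ℏ²/(2mL²) so the ratio is n₂²/n₁² = 36/49 = 0.734694.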